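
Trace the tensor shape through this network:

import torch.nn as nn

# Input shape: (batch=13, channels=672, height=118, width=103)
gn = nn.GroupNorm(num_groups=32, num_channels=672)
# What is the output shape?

Input shape: (13, 672, 118, 103)
Output shape: (13, 672, 118, 103)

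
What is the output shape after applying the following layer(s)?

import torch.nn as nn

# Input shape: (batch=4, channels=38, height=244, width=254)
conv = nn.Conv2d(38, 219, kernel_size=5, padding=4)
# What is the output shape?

Input shape: (4, 38, 244, 254)
Output shape: (4, 219, 248, 258)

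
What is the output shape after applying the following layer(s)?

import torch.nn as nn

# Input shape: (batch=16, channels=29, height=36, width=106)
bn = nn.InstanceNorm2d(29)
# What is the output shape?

Input shape: (16, 29, 36, 106)
Output shape: (16, 29, 36, 106)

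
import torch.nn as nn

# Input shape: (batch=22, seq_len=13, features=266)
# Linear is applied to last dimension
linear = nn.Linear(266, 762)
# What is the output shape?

Input shape: (22, 13, 266)
Output shape: (22, 13, 762)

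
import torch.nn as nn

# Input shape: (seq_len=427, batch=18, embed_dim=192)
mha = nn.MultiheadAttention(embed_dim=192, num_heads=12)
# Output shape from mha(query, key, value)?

Input shape: (427, 18, 192)
Output shape: (427, 18, 192)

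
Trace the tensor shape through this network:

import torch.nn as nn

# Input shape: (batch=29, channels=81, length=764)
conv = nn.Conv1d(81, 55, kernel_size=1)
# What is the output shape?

Input shape: (29, 81, 764)
Output shape: (29, 55, 764)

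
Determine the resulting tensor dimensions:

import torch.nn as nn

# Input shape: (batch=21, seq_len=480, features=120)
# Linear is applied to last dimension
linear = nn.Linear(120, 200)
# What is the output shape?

Input shape: (21, 480, 120)
Output shape: (21, 480, 200)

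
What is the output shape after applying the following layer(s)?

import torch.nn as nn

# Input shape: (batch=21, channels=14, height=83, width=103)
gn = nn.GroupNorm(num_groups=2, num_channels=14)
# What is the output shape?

Input shape: (21, 14, 83, 103)
Output shape: (21, 14, 83, 103)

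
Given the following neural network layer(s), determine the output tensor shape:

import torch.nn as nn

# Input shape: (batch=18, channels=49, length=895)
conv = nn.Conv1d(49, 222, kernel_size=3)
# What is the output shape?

Input shape: (18, 49, 895)
Output shape: (18, 222, 893)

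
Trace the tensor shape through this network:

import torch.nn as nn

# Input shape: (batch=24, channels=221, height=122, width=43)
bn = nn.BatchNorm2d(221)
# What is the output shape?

Input shape: (24, 221, 122, 43)
Output shape: (24, 221, 122, 43)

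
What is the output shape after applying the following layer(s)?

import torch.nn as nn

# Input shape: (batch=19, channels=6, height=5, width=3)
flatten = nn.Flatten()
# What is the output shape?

Input shape: (19, 6, 5, 3)
Output shape: (19, 90)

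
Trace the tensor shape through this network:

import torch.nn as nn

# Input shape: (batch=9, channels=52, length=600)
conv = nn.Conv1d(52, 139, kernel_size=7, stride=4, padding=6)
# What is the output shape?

Input shape: (9, 52, 600)
Output shape: (9, 139, 152)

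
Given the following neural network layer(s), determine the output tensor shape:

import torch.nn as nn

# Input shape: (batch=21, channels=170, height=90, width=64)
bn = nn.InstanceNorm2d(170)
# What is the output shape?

Input shape: (21, 170, 90, 64)
Output shape: (21, 170, 90, 64)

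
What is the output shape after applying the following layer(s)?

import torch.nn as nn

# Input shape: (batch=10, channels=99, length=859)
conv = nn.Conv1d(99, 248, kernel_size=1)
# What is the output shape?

Input shape: (10, 99, 859)
Output shape: (10, 248, 859)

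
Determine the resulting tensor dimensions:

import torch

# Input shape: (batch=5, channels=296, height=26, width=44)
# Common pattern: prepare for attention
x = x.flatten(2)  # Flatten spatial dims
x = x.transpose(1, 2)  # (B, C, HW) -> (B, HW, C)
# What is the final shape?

Input shape: (5, 296, 26, 44)
  -> after flatten(2): (5, 296, 1144)
Output shape: (5, 1144, 296)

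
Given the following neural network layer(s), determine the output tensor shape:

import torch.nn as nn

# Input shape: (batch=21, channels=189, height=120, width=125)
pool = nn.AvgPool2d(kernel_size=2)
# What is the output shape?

Input shape: (21, 189, 120, 125)
Output shape: (21, 189, 60, 62)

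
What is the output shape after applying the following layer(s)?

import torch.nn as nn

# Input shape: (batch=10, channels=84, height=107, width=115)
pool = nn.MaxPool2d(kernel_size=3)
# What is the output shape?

Input shape: (10, 84, 107, 115)
Output shape: (10, 84, 35, 38)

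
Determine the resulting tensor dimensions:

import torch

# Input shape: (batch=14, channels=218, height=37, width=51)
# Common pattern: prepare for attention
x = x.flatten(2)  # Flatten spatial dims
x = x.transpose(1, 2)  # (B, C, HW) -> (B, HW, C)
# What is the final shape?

Input shape: (14, 218, 37, 51)
  -> after flatten(2): (14, 218, 1887)
Output shape: (14, 1887, 218)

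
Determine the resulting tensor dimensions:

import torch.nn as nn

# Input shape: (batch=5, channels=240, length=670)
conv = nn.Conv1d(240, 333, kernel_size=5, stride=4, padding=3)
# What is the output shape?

Input shape: (5, 240, 670)
Output shape: (5, 333, 168)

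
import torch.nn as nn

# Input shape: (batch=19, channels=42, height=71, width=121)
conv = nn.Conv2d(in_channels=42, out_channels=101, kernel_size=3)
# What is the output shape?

Input shape: (19, 42, 71, 121)
Output shape: (19, 101, 69, 119)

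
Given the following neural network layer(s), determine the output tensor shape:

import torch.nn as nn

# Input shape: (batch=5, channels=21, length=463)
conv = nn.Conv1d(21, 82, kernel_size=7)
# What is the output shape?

Input shape: (5, 21, 463)
Output shape: (5, 82, 457)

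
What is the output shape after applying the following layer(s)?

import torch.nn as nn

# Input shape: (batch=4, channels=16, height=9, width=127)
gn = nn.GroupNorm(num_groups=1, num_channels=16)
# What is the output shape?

Input shape: (4, 16, 9, 127)
Output shape: (4, 16, 9, 127)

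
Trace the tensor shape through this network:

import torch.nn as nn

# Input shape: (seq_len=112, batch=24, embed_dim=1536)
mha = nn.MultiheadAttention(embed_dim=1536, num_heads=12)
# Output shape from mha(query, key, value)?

Input shape: (112, 24, 1536)
Output shape: (112, 24, 1536)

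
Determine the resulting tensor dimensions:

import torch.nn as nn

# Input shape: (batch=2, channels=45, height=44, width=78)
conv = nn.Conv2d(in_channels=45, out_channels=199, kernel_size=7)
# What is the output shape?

Input shape: (2, 45, 44, 78)
Output shape: (2, 199, 38, 72)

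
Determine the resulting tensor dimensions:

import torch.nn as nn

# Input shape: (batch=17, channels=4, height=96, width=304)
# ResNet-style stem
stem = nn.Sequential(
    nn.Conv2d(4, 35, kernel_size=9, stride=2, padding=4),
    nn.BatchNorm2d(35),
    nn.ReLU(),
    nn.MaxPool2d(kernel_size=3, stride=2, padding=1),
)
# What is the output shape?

Input shape: (17, 4, 96, 304)
  -> after Conv2d 9x9 stride=2: (17, 35, 48, 152)
Output shape: (17, 35, 24, 76)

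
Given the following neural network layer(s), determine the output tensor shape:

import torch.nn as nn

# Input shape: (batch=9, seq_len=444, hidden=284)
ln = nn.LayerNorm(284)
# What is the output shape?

Input shape: (9, 444, 284)
Output shape: (9, 444, 284)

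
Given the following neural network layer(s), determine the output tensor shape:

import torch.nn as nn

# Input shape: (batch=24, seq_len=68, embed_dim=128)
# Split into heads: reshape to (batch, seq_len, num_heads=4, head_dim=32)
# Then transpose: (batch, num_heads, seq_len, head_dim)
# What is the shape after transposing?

Input shape: (24, 68, 128)
  -> after reshape: (24, 68, 4, 32)
Output shape: (24, 4, 68, 32)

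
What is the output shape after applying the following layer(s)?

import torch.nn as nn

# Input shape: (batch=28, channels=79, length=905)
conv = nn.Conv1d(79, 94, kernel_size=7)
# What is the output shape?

Input shape: (28, 79, 905)
Output shape: (28, 94, 899)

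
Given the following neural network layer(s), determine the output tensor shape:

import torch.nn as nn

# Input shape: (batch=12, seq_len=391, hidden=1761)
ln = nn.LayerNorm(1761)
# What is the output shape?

Input shape: (12, 391, 1761)
Output shape: (12, 391, 1761)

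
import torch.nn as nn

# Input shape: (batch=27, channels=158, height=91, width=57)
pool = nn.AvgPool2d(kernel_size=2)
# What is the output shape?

Input shape: (27, 158, 91, 57)
Output shape: (27, 158, 45, 28)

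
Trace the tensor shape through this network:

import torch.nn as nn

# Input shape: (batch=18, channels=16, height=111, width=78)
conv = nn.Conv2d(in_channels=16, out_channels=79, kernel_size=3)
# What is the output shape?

Input shape: (18, 16, 111, 78)
Output shape: (18, 79, 109, 76)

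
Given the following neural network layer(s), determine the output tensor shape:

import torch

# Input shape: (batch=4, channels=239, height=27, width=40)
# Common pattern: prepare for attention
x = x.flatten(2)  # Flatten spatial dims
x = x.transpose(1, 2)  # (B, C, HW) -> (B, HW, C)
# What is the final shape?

Input shape: (4, 239, 27, 40)
  -> after flatten(2): (4, 239, 1080)
Output shape: (4, 1080, 239)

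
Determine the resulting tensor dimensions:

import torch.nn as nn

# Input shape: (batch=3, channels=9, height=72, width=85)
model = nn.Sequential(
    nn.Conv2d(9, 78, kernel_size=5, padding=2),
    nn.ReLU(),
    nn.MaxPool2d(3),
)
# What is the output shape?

Input shape: (3, 9, 72, 85)
  -> after Conv2d: (3, 78, 72, 85)
  -> after ReLU: (3, 78, 72, 85)
Output shape: (3, 78, 24, 28)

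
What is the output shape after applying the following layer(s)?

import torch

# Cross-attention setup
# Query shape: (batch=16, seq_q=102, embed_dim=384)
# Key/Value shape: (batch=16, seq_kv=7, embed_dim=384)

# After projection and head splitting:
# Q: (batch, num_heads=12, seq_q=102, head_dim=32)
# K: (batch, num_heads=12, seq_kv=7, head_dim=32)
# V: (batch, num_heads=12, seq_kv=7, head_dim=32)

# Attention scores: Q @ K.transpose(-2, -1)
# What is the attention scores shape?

Input shape: (16, 102, 384)
Output shape: (16, 12, 102, 7)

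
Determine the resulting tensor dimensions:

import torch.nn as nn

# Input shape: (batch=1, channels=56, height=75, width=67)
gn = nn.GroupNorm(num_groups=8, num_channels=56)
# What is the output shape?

Input shape: (1, 56, 75, 67)
Output shape: (1, 56, 75, 67)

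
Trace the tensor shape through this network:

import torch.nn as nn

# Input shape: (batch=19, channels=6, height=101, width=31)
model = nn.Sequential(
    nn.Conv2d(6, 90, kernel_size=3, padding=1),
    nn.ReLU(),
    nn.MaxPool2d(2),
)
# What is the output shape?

Input shape: (19, 6, 101, 31)
  -> after Conv2d: (19, 90, 101, 31)
  -> after ReLU: (19, 90, 101, 31)
Output shape: (19, 90, 50, 15)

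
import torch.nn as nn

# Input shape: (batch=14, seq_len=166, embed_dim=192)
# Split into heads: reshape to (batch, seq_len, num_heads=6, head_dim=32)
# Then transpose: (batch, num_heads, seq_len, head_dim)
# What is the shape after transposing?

Input shape: (14, 166, 192)
  -> after reshape: (14, 166, 6, 32)
Output shape: (14, 6, 166, 32)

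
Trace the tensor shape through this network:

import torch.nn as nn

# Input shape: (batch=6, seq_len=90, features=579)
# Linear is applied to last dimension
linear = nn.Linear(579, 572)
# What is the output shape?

Input shape: (6, 90, 579)
Output shape: (6, 90, 572)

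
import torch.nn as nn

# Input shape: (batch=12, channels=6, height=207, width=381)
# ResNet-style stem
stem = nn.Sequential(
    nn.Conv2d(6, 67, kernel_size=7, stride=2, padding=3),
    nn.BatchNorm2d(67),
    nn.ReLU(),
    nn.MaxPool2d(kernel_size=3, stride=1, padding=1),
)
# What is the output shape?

Input shape: (12, 6, 207, 381)
  -> after Conv2d 7x7 stride=2: (12, 67, 104, 191)
Output shape: (12, 67, 104, 191)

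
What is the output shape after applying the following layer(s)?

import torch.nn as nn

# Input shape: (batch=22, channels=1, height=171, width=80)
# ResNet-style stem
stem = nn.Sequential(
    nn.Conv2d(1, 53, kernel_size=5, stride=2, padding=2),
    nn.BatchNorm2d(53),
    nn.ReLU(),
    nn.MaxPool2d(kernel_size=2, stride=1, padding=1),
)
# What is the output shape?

Input shape: (22, 1, 171, 80)
  -> after Conv2d 5x5 stride=2: (22, 53, 86, 40)
Output shape: (22, 53, 87, 41)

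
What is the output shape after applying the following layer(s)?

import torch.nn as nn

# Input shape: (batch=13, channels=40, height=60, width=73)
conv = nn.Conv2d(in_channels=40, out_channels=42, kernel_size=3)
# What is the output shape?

Input shape: (13, 40, 60, 73)
Output shape: (13, 42, 58, 71)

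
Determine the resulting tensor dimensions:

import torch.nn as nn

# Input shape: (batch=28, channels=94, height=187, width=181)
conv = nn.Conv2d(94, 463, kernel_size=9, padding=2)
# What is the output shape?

Input shape: (28, 94, 187, 181)
Output shape: (28, 463, 183, 177)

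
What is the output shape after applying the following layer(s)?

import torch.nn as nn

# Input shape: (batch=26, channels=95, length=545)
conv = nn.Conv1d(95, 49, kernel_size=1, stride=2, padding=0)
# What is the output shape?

Input shape: (26, 95, 545)
Output shape: (26, 49, 273)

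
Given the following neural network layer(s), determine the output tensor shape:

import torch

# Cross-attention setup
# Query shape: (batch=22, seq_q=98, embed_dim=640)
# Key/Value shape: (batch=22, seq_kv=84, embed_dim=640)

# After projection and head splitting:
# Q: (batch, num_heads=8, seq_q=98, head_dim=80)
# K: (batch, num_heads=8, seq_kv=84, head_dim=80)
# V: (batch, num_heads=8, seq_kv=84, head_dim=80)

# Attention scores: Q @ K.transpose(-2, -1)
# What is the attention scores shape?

Input shape: (22, 98, 640)
Output shape: (22, 8, 98, 84)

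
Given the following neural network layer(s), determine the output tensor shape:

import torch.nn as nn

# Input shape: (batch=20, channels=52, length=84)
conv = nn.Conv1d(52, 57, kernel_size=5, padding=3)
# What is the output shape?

Input shape: (20, 52, 84)
Output shape: (20, 57, 86)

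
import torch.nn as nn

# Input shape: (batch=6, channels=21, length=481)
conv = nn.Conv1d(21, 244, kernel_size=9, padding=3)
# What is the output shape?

Input shape: (6, 21, 481)
Output shape: (6, 244, 479)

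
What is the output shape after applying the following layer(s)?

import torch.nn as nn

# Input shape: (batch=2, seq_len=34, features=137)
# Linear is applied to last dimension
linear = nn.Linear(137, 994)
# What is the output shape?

Input shape: (2, 34, 137)
Output shape: (2, 34, 994)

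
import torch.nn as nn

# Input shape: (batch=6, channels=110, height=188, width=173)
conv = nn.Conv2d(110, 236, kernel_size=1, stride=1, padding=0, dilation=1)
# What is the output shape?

Input shape: (6, 110, 188, 173)
Output shape: (6, 236, 188, 173)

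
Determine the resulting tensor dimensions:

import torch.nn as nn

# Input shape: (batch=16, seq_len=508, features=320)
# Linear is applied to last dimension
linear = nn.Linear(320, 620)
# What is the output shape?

Input shape: (16, 508, 320)
Output shape: (16, 508, 620)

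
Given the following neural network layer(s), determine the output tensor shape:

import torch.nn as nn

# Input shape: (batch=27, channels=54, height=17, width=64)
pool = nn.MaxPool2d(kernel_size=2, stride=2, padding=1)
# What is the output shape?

Input shape: (27, 54, 17, 64)
Output shape: (27, 54, 9, 33)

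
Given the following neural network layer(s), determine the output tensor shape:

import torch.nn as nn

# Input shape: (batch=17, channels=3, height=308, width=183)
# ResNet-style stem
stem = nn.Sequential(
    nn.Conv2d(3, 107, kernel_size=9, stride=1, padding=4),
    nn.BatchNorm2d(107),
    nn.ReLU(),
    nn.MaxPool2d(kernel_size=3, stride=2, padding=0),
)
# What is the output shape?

Input shape: (17, 3, 308, 183)
  -> after Conv2d 9x9 stride=1: (17, 107, 308, 183)
Output shape: (17, 107, 153, 91)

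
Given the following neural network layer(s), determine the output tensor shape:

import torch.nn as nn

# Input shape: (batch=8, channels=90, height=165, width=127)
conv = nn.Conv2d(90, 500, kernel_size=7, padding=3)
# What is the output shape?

Input shape: (8, 90, 165, 127)
Output shape: (8, 500, 165, 127)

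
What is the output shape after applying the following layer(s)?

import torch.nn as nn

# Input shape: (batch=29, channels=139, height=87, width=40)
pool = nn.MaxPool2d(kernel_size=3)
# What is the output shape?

Input shape: (29, 139, 87, 40)
Output shape: (29, 139, 29, 13)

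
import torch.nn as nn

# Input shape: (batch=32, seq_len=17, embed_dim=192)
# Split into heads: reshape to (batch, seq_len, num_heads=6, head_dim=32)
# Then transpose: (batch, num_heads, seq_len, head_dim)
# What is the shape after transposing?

Input shape: (32, 17, 192)
  -> after reshape: (32, 17, 6, 32)
Output shape: (32, 6, 17, 32)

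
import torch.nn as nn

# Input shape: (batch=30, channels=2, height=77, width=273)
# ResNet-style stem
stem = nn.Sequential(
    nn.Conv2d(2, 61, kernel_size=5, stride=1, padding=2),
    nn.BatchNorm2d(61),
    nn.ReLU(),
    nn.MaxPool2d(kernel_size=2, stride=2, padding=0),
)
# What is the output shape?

Input shape: (30, 2, 77, 273)
  -> after Conv2d 5x5 stride=1: (30, 61, 77, 273)
Output shape: (30, 61, 38, 136)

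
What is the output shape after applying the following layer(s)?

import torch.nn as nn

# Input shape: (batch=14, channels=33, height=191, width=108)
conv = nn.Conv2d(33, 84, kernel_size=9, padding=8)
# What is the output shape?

Input shape: (14, 33, 191, 108)
Output shape: (14, 84, 199, 116)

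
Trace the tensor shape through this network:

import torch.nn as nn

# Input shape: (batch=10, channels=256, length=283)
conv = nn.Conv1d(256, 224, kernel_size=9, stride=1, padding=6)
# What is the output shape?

Input shape: (10, 256, 283)
Output shape: (10, 224, 287)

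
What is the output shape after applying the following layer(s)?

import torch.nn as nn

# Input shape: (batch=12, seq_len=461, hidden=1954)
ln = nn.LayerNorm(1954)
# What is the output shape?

Input shape: (12, 461, 1954)
Output shape: (12, 461, 1954)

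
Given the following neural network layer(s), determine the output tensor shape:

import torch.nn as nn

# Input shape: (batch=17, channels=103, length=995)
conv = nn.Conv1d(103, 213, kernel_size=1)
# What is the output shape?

Input shape: (17, 103, 995)
Output shape: (17, 213, 995)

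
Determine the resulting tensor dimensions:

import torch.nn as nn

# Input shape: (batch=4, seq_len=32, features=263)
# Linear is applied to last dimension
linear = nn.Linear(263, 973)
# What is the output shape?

Input shape: (4, 32, 263)
Output shape: (4, 32, 973)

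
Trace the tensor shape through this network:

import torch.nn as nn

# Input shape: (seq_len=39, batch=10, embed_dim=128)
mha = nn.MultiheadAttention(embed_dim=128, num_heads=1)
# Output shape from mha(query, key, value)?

Input shape: (39, 10, 128)
Output shape: (39, 10, 128)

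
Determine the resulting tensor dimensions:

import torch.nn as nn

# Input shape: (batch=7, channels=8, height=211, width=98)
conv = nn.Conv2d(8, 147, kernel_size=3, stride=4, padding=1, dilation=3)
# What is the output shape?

Input shape: (7, 8, 211, 98)
Output shape: (7, 147, 52, 24)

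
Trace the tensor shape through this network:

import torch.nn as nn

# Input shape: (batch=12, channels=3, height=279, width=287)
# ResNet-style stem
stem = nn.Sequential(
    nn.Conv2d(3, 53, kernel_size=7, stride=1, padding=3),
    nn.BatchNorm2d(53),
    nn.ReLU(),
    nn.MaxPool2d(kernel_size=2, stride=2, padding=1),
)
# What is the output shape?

Input shape: (12, 3, 279, 287)
  -> after Conv2d 7x7 stride=1: (12, 53, 279, 287)
Output shape: (12, 53, 140, 144)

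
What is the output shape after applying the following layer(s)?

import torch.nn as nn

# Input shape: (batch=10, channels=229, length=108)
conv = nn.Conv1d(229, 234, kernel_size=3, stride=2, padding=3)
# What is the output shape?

Input shape: (10, 229, 108)
Output shape: (10, 234, 56)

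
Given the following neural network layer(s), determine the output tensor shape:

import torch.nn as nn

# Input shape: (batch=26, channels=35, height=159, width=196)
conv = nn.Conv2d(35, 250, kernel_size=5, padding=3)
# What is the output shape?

Input shape: (26, 35, 159, 196)
Output shape: (26, 250, 161, 198)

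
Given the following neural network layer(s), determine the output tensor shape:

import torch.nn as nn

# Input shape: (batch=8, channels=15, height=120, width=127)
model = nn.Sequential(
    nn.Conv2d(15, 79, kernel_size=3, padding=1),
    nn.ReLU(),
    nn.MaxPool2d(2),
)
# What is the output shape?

Input shape: (8, 15, 120, 127)
  -> after Conv2d: (8, 79, 120, 127)
  -> after ReLU: (8, 79, 120, 127)
Output shape: (8, 79, 60, 63)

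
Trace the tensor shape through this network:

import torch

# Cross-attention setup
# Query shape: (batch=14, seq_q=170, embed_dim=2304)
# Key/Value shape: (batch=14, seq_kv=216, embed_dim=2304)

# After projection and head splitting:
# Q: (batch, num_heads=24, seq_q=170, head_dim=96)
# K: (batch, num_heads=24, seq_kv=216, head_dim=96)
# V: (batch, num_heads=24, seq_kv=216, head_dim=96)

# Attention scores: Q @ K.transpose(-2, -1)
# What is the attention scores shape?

Input shape: (14, 170, 2304)
Output shape: (14, 24, 170, 216)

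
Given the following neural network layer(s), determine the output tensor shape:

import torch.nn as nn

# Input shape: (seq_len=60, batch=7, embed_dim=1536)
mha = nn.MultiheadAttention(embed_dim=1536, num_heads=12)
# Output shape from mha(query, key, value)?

Input shape: (60, 7, 1536)
Output shape: (60, 7, 1536)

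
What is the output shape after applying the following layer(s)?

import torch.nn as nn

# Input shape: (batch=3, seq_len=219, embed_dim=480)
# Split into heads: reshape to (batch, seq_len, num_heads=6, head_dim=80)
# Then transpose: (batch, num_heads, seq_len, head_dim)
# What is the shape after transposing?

Input shape: (3, 219, 480)
  -> after reshape: (3, 219, 6, 80)
Output shape: (3, 6, 219, 80)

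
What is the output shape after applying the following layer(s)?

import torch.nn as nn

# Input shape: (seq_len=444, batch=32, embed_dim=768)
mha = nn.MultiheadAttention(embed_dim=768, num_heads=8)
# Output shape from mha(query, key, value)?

Input shape: (444, 32, 768)
Output shape: (444, 32, 768)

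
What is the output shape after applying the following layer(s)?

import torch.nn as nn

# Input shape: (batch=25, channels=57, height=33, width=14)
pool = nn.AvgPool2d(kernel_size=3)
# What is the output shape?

Input shape: (25, 57, 33, 14)
Output shape: (25, 57, 11, 4)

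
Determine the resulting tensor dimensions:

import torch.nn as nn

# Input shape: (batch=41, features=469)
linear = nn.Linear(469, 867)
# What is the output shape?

Input shape: (41, 469)
Output shape: (41, 867)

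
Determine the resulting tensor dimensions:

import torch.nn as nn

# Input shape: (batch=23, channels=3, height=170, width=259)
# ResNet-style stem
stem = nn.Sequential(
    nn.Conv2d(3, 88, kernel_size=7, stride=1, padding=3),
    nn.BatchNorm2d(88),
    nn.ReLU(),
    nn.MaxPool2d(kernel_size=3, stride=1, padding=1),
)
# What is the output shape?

Input shape: (23, 3, 170, 259)
  -> after Conv2d 7x7 stride=1: (23, 88, 170, 259)
Output shape: (23, 88, 170, 259)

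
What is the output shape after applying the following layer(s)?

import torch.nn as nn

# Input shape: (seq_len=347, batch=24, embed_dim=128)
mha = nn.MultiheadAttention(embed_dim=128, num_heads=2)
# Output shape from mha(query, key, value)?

Input shape: (347, 24, 128)
Output shape: (347, 24, 128)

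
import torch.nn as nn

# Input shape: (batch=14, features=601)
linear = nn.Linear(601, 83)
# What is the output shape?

Input shape: (14, 601)
Output shape: (14, 83)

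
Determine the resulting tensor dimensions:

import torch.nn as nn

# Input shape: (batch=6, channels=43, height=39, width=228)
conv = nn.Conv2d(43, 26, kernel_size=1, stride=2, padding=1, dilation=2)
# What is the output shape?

Input shape: (6, 43, 39, 228)
Output shape: (6, 26, 21, 115)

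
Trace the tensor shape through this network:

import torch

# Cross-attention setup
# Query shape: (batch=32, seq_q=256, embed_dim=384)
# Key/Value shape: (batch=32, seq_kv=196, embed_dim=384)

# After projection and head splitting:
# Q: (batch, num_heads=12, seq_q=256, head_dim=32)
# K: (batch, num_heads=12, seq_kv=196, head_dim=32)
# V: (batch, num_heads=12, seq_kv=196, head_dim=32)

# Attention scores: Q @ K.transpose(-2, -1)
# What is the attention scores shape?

Input shape: (32, 256, 384)
Output shape: (32, 12, 256, 196)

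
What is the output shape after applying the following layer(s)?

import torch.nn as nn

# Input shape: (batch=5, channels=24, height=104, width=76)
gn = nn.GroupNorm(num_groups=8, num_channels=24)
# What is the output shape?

Input shape: (5, 24, 104, 76)
Output shape: (5, 24, 104, 76)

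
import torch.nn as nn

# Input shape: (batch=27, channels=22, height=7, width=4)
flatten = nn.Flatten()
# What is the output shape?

Input shape: (27, 22, 7, 4)
Output shape: (27, 616)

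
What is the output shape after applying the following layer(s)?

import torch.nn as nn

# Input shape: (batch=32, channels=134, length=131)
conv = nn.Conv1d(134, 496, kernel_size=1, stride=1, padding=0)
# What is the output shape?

Input shape: (32, 134, 131)
Output shape: (32, 496, 131)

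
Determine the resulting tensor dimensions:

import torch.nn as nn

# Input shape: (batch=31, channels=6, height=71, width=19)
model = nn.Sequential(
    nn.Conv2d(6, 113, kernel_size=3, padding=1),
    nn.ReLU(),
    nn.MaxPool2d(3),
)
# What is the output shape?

Input shape: (31, 6, 71, 19)
  -> after Conv2d: (31, 113, 71, 19)
  -> after ReLU: (31, 113, 71, 19)
Output shape: (31, 113, 23, 6)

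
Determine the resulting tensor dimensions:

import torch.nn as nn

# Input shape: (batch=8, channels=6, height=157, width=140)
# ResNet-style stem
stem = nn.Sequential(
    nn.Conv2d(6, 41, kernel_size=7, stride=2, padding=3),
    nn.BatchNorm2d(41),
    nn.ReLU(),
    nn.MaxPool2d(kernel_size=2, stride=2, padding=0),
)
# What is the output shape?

Input shape: (8, 6, 157, 140)
  -> after Conv2d 7x7 stride=2: (8, 41, 79, 70)
Output shape: (8, 41, 39, 35)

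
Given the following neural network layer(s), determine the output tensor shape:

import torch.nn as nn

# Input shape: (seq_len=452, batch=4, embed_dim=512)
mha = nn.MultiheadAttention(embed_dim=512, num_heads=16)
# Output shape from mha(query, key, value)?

Input shape: (452, 4, 512)
Output shape: (452, 4, 512)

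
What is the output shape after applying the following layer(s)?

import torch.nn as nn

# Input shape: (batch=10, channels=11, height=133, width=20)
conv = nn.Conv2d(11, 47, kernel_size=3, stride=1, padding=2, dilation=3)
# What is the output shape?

Input shape: (10, 11, 133, 20)
Output shape: (10, 47, 131, 18)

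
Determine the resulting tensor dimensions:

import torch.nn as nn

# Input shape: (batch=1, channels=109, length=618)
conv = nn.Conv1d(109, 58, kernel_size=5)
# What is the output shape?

Input shape: (1, 109, 618)
Output shape: (1, 58, 614)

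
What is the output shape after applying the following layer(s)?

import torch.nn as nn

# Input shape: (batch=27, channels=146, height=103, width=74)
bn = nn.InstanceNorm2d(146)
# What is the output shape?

Input shape: (27, 146, 103, 74)
Output shape: (27, 146, 103, 74)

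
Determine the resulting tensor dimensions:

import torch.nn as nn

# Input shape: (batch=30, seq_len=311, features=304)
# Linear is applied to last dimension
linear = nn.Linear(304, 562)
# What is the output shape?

Input shape: (30, 311, 304)
Output shape: (30, 311, 562)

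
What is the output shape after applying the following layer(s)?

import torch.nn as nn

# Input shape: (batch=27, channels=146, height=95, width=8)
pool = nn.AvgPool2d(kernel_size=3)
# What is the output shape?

Input shape: (27, 146, 95, 8)
Output shape: (27, 146, 31, 2)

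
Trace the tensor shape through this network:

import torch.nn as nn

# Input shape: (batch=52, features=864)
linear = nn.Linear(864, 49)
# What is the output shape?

Input shape: (52, 864)
Output shape: (52, 49)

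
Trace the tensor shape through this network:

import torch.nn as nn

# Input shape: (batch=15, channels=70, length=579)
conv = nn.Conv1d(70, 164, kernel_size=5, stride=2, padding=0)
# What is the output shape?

Input shape: (15, 70, 579)
Output shape: (15, 164, 288)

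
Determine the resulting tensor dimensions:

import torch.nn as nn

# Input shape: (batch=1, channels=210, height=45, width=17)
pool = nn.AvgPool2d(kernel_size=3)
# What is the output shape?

Input shape: (1, 210, 45, 17)
Output shape: (1, 210, 15, 5)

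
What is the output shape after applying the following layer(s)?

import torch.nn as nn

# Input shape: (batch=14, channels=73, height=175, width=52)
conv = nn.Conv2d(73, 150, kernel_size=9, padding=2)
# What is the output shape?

Input shape: (14, 73, 175, 52)
Output shape: (14, 150, 171, 48)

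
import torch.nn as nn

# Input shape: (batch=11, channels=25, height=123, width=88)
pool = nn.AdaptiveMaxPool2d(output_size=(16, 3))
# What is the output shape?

Input shape: (11, 25, 123, 88)
Output shape: (11, 25, 16, 3)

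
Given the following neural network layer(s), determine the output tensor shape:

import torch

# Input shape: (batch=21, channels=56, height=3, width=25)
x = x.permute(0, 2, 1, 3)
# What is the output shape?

Input shape: (21, 56, 3, 25)
Output shape: (21, 3, 56, 25)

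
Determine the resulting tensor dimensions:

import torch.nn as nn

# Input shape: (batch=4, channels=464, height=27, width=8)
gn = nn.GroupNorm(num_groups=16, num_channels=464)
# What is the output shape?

Input shape: (4, 464, 27, 8)
Output shape: (4, 464, 27, 8)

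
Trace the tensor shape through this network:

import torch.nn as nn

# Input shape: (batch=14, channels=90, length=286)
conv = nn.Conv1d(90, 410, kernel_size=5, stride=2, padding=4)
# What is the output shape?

Input shape: (14, 90, 286)
Output shape: (14, 410, 145)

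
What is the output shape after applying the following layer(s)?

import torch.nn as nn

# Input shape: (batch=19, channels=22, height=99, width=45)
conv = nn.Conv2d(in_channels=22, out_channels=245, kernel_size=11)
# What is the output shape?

Input shape: (19, 22, 99, 45)
Output shape: (19, 245, 89, 35)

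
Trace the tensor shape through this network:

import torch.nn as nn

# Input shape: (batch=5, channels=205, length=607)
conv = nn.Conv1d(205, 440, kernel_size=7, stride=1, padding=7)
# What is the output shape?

Input shape: (5, 205, 607)
Output shape: (5, 440, 615)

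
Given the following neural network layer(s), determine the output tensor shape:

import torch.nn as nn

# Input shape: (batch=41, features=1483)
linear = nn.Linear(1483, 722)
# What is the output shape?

Input shape: (41, 1483)
Output shape: (41, 722)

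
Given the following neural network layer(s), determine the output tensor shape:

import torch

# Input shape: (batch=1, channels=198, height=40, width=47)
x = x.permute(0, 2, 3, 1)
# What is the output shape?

Input shape: (1, 198, 40, 47)
Output shape: (1, 40, 47, 198)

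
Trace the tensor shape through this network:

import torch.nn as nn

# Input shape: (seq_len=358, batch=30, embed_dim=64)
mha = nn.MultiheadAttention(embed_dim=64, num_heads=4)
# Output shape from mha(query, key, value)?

Input shape: (358, 30, 64)
Output shape: (358, 30, 64)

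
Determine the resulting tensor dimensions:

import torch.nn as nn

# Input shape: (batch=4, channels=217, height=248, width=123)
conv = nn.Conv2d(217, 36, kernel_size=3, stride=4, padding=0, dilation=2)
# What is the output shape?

Input shape: (4, 217, 248, 123)
Output shape: (4, 36, 61, 30)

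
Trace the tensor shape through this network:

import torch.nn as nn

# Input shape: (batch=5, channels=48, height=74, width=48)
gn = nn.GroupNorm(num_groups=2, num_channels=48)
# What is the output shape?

Input shape: (5, 48, 74, 48)
Output shape: (5, 48, 74, 48)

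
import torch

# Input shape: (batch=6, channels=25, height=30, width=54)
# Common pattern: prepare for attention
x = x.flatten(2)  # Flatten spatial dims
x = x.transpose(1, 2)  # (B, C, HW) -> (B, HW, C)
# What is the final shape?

Input shape: (6, 25, 30, 54)
  -> after flatten(2): (6, 25, 1620)
Output shape: (6, 1620, 25)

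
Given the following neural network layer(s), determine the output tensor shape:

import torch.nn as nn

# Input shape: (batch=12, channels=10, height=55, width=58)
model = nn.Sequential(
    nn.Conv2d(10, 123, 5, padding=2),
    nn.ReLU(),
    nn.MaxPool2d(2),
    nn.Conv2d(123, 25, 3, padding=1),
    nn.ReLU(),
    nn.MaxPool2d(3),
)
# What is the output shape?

Input shape: (12, 10, 55, 58)
  -> after first Conv2d: (12, 123, 55, 58)
  -> after first MaxPool2d: (12, 123, 27, 29)
  -> after second Conv2d: (12, 25, 27, 29)
Output shape: (12, 25, 9, 9)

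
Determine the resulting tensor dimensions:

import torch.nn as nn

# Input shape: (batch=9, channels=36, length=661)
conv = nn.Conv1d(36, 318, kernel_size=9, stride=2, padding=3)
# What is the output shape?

Input shape: (9, 36, 661)
Output shape: (9, 318, 330)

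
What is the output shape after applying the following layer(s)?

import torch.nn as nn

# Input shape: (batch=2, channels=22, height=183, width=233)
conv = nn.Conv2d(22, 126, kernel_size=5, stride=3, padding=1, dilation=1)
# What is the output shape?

Input shape: (2, 22, 183, 233)
Output shape: (2, 126, 61, 77)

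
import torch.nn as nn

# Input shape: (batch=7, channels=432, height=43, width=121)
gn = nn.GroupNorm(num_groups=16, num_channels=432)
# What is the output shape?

Input shape: (7, 432, 43, 121)
Output shape: (7, 432, 43, 121)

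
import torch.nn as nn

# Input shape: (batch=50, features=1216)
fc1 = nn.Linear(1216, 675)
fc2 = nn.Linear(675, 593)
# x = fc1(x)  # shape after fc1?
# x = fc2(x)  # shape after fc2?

Input shape: (50, 1216)
  -> after fc1: (50, 675)
Output shape: (50, 593)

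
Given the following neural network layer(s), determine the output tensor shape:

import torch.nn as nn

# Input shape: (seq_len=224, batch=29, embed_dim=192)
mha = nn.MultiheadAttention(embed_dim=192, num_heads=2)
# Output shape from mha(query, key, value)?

Input shape: (224, 29, 192)
Output shape: (224, 29, 192)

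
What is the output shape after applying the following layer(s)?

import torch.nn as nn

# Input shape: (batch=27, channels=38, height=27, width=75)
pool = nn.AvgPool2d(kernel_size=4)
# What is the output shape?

Input shape: (27, 38, 27, 75)
Output shape: (27, 38, 6, 18)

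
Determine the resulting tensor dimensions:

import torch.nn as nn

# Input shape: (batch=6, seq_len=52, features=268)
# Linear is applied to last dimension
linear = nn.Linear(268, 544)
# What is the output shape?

Input shape: (6, 52, 268)
Output shape: (6, 52, 544)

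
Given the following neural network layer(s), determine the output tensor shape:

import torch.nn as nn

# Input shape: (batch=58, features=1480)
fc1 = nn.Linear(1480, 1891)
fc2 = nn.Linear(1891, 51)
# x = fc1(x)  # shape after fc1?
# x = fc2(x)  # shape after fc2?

Input shape: (58, 1480)
  -> after fc1: (58, 1891)
Output shape: (58, 51)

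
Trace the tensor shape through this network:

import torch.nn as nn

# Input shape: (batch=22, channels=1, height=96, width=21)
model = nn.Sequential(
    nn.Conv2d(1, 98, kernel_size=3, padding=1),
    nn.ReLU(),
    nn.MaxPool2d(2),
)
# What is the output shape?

Input shape: (22, 1, 96, 21)
  -> after Conv2d: (22, 98, 96, 21)
  -> after ReLU: (22, 98, 96, 21)
Output shape: (22, 98, 48, 10)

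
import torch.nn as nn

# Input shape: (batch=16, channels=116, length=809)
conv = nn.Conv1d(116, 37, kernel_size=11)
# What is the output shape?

Input shape: (16, 116, 809)
Output shape: (16, 37, 799)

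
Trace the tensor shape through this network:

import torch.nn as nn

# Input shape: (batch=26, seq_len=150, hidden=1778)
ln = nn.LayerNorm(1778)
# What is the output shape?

Input shape: (26, 150, 1778)
Output shape: (26, 150, 1778)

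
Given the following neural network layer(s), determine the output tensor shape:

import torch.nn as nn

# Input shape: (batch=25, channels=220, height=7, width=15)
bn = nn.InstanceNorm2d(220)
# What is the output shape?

Input shape: (25, 220, 7, 15)
Output shape: (25, 220, 7, 15)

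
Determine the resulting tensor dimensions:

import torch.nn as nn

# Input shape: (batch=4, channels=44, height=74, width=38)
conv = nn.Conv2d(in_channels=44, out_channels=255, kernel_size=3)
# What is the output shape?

Input shape: (4, 44, 74, 38)
Output shape: (4, 255, 72, 36)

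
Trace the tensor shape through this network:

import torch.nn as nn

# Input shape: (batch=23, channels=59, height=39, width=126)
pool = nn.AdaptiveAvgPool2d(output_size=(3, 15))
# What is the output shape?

Input shape: (23, 59, 39, 126)
Output shape: (23, 59, 3, 15)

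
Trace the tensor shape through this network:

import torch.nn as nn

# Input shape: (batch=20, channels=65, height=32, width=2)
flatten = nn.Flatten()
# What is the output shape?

Input shape: (20, 65, 32, 2)
Output shape: (20, 4160)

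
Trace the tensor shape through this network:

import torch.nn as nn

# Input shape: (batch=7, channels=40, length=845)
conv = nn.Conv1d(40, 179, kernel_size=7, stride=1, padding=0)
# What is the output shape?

Input shape: (7, 40, 845)
Output shape: (7, 179, 839)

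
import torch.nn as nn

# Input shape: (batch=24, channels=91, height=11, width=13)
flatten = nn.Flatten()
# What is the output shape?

Input shape: (24, 91, 11, 13)
Output shape: (24, 13013)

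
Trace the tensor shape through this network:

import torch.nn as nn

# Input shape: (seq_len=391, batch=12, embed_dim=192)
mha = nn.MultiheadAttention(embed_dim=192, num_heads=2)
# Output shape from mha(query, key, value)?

Input shape: (391, 12, 192)
Output shape: (391, 12, 192)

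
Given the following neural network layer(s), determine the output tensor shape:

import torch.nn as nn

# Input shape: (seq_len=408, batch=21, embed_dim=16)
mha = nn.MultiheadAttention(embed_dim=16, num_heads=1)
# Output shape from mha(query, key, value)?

Input shape: (408, 21, 16)
Output shape: (408, 21, 16)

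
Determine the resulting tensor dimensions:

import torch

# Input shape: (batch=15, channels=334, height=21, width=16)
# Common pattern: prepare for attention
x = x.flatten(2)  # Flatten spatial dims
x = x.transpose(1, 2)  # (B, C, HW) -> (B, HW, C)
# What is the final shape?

Input shape: (15, 334, 21, 16)
  -> after flatten(2): (15, 334, 336)
Output shape: (15, 336, 334)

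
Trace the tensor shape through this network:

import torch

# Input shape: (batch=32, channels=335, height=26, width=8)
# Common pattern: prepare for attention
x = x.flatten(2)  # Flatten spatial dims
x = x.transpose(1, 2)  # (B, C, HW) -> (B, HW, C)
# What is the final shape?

Input shape: (32, 335, 26, 8)
  -> after flatten(2): (32, 335, 208)
Output shape: (32, 208, 335)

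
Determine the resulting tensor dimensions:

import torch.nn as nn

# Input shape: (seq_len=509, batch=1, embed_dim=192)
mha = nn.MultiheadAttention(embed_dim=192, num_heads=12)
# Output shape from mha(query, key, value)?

Input shape: (509, 1, 192)
Output shape: (509, 1, 192)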